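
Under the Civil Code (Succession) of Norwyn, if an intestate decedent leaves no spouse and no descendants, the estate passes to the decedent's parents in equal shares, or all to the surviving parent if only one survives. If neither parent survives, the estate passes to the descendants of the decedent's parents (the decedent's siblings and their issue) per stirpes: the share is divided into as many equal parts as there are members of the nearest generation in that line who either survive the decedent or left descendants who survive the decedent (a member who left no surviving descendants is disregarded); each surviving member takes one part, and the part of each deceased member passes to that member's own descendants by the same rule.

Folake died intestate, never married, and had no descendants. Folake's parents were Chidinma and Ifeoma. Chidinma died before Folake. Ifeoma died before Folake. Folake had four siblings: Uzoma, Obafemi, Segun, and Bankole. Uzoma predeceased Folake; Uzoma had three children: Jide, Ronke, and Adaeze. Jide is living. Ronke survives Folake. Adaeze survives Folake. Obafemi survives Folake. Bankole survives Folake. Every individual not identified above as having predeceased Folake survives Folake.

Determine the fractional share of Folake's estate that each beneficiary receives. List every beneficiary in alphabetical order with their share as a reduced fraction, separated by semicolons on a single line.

Neither parent survives and there are no descendants, so the estate passes to Folake's siblings and their issue per stirpes.
The estate is divided into 4 equal shares of 1/4 among Uzoma, Obafemi, Segun, Bankole.
Uzoma predeceased; the 1/4 allotted to Uzoma's branch passes to Uzoma's issue by representation.
The 1/4 is divided into 3 equal shares of 1/12 among Jide, Ronke, Adaeze.
Jide is living and takes 1/12.
Ronke is living and takes 1/12.
Adaeze is living and takes 1/12.
Obafemi is living and takes 1/4.
Segun is living and takes 1/4.
Bankole is living and takes 1/4.

Adaeze 1/12; Bankole 1/4; Jide 1/12; Obafemi 1/4; Ronke 1/12; Segun 1/4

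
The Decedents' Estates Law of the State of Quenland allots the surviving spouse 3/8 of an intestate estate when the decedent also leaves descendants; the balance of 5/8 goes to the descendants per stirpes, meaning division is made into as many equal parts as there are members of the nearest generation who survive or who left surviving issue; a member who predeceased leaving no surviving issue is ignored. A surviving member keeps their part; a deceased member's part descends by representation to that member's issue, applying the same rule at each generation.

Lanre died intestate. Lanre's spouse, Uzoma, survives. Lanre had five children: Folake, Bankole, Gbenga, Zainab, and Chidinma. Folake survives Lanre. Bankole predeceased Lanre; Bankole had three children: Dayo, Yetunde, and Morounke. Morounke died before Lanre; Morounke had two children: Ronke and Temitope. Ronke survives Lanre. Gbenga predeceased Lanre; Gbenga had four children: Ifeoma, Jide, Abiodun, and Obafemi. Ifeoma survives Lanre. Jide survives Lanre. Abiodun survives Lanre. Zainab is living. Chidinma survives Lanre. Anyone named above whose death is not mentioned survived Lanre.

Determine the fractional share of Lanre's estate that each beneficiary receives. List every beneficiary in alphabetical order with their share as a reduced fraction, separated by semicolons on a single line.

Abiodun 1/32; Chidinma 1/8; Dayo 1/24; Folake 1/8; Ifeoma 1/32; Jide 1/32; Obafemi 1/32; Ronke 1/48; Temitope 1/48; Uzoma 3/8; Yetunde 1/24; Zainab 1/8

Uzoma, as surviving spouse, takes 3/8.
The remaining 5/8 passes to Lanre's descendants per stirpes.
The 5/8 is divided into 5 equal shares of 1/8 among Folake, Bankole, Gbenga, Zainab, Chidinma.
Folake is living and takes 1/8.
Bankole predeceased; the 1/8 allotted to Bankole's branch passes to Bankole's issue by representation.
The 1/8 is divided into 3 equal shares of 1/24 among Dayo, Yetunde, Morounke.
Dayo is living and takes 1/24.
Yetunde is living and takes 1/24.
Morounke predeceased; the 1/24 allotted to Morounke's branch passes to Morounke's issue by representation.
The 1/24 is divided into 2 equal shares of 1/48 among Ronke, Temitope.
Ronke is living and takes 1/48.
Temitope is living and takes 1/48.
Gbenga predeceased; the 1/8 allotted to Gbenga's branch passes to Gbenga's issue by representation.
The 1/8 is divided into 4 equal shares of 1/32 among Ifeoma, Jide, Abiodun, Obafemi.
Ifeoma is living and takes 1/32.
Jide is living and takes 1/32.
Abiodun is living and takes 1/32.
Obafemi is living and takes 1/32.
Zainab is living and takes 1/8.
Chidinma is living and takes 1/8.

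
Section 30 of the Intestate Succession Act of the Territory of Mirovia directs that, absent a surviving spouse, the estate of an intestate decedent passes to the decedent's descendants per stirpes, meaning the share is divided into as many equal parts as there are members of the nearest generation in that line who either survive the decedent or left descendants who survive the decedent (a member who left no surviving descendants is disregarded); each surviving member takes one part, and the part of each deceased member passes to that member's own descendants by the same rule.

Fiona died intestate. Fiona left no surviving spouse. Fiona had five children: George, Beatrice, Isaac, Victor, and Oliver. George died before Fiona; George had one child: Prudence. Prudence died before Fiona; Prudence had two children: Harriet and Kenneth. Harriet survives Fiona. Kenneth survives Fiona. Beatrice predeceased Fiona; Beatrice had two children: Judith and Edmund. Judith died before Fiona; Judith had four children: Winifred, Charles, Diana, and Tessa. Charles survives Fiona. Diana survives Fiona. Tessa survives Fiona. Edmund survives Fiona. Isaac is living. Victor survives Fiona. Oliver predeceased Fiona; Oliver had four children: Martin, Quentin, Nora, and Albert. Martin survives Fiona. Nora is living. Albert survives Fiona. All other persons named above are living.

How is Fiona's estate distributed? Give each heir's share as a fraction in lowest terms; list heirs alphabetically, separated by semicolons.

Albert 1/20; Charles 1/40; Diana 1/40; Edmund 1/10; Harriet 1/10; Isaac 1/5; Kenneth 1/10; Martin 1/20; Nora 1/20; Quentin 1/20; Tessa 1/40; Victor 1/5; Winifred 1/40

There is no surviving spouse, so the entire estate passes to Fiona's descendants per stirpes.
The estate is divided into 5 equal shares of 1/5 among George, Beatrice, Isaac, Victor, Oliver.
George predeceased; the 1/5 allotted to George's branch passes to George's issue by representation.
Prudence's line is the sole branch at this level, so the full 1/5 passes to Prudence's issue by representation.
The 1/5 is divided into 2 equal shares of 1/10 among Harriet, Kenneth.
Harriet is living and takes 1/10.
Kenneth is living and takes 1/10.
Beatrice predeceased; the 1/5 allotted to Beatrice's branch passes to Beatrice's issue by representation.
The 1/5 is divided into 2 equal shares of 1/10 among Judith, Edmund.
Judith predeceased; the 1/10 allotted to Judith's branch passes to Judith's issue by representation.
The 1/10 is divided into 4 equal shares of 1/40 among Winifred, Charles, Diana, Tessa.
Winifred is living and takes 1/40.
Charles is living and takes 1/40.
Diana is living and takes 1/40.
Tessa is living and takes 1/40.
Edmund is living and takes 1/10.
Isaac is living and takes 1/5.
Victor is living and takes 1/5.
Oliver predeceased; the 1/5 allotted to Oliver's branch passes to Oliver's issue by representation.
The 1/5 is divided into 4 equal shares of 1/20 among Martin, Quentin, Nora, Albert.
Martin is living and takes 1/20.
Quentin is living and takes 1/20.
Nora is living and takes 1/20.
Albert is living and takes 1/20.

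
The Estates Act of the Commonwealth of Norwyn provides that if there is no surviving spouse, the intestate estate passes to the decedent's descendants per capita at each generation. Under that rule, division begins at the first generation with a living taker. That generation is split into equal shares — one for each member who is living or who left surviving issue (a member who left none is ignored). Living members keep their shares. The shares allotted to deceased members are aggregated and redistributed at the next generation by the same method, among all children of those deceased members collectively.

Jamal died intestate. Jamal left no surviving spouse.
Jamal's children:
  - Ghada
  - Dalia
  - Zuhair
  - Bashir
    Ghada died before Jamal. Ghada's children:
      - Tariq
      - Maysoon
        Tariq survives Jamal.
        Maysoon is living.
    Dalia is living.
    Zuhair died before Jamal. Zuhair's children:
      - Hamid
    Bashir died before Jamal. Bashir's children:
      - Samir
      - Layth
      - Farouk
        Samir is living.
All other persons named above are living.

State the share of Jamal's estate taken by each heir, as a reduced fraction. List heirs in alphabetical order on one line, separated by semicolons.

There is no surviving spouse, so the entire estate passes to Jamal's descendants per capita at each generation.
At generation 1 (Ghada, Dalia, Zuhair, Bashir) there are 4 shares of (1)/4 = 1/4 each.
Living: Dalia — each takes 1/4.
Deceased: Ghada, Zuhair, and Bashir. Their combined 3/4 is pooled and carried to generation 2.
At generation 2 (Tariq, Maysoon, Hamid, Samir, Layth, Farouk) there are 6 shares of (3/4)/6 = 1/8 each.
Living: Tariq, Maysoon, Hamid, Samir, Layth, and Farouk — each takes 1/8.

Dalia 1/4; Farouk 1/8; Hamid 1/8; Layth 1/8; Maysoon 1/8; Samir 1/8; Tariq 1/8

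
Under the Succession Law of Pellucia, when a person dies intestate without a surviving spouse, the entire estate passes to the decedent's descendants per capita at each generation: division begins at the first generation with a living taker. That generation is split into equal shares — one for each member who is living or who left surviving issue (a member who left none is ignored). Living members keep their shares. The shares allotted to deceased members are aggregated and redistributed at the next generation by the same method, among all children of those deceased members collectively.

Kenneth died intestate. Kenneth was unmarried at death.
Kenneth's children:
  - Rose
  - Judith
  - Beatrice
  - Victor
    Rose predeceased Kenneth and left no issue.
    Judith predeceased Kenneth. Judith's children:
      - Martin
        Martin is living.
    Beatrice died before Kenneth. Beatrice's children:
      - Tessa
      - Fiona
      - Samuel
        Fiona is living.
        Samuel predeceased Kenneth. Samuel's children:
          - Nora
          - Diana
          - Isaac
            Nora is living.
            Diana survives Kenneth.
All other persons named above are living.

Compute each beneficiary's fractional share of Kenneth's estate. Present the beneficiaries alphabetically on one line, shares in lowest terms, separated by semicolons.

There is no surviving spouse, so the entire estate passes to Kenneth's descendants per capita at each generation.
At generation 1 (Judith, Beatrice, Victor) there are 3 shares of (1)/3 = 1/3 each.
Living: Victor — each takes 1/3.
Deceased: Judith and Beatrice. Their combined 2/3 is pooled and carried to generation 2.
At generation 2 (Martin, Tessa, Fiona, Samuel) there are 4 shares of (2/3)/4 = 1/6 each.
Living: Martin, Tessa, and Fiona — each takes 1/6.
Deceased: Samuel. That 1/6 share is carried to generation 3.
At generation 3 (Nora, Diana, Isaac) there are 3 shares of (1/6)/3 = 1/18 each.
Living: Nora, Diana, and Isaac — each takes 1/18.

Diana 1/18; Fiona 1/6; Isaac 1/18; Martin 1/6; Nora 1/18; Tessa 1/6; Victor 1/3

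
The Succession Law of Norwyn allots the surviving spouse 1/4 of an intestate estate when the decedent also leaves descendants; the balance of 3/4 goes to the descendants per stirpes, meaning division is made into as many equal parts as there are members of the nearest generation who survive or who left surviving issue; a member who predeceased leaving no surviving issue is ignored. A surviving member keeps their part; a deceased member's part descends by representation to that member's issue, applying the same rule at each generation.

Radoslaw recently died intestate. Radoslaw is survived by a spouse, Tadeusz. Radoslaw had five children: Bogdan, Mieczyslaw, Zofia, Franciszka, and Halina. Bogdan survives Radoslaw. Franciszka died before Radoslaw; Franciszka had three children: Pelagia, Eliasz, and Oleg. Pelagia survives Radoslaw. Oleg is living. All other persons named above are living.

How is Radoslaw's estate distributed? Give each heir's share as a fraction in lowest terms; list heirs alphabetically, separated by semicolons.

Bogdan 3/20; Eliasz 1/20; Halina 3/20; Mieczyslaw 3/20; Oleg 1/20; Pelagia 1/20; Tadeusz 1/4; Zofia 3/20

Tadeusz, as surviving spouse, takes 1/4.
The remaining 3/4 passes to Radoslaw's descendants per stirpes.
The 3/4 is divided into 5 equal shares of 3/20 among Bogdan, Mieczyslaw, Zofia, Franciszka, Halina.
Bogdan is living and takes 3/20.
Mieczyslaw is living and takes 3/20.
Zofia is living and takes 3/20.
Franciszka predeceased; the 3/20 allotted to Franciszka's branch passes to Franciszka's issue by representation.
The 3/20 is divided into 3 equal shares of 1/20 among Pelagia, Eliasz, Oleg.
Pelagia is living and takes 1/20.
Eliasz is living and takes 1/20.
Oleg is living and takes 1/20.
Halina is living and takes 3/20.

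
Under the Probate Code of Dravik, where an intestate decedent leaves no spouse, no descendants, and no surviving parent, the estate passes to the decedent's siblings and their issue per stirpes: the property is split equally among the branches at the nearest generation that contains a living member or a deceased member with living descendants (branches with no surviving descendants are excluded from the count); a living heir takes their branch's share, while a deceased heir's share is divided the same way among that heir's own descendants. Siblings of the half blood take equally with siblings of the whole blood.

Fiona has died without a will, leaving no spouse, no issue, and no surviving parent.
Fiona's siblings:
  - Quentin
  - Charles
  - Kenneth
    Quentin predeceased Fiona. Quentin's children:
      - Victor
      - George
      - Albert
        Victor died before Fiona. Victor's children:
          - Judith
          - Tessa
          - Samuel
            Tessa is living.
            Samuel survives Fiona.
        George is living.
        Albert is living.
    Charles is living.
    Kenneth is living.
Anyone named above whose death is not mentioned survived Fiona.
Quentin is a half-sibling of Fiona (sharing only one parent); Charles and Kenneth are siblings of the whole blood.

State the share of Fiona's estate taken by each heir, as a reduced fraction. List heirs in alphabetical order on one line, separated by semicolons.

No spouse, descendants, or parent survives, so the estate passes to Fiona's siblings per stirpes.
Half-blood and whole-blood siblings take equally under the stated rule.
The estate is divided into 3 equal shares of 1/3 among Quentin, Charles, Kenneth.
Quentin predeceased; the 1/3 allotted to Quentin's branch passes to Quentin's issue by representation.
The 1/3 is divided into 3 equal shares of 1/9 among Victor, George, Albert.
Victor predeceased; the 1/9 allotted to Victor's branch passes to Victor's issue by representation.
The 1/9 is divided into 3 equal shares of 1/27 among Judith, Tessa, Samuel.
Judith is living and takes 1/27.
Tessa is living and takes 1/27.
Samuel is living and takes 1/27.
George is living and takes 1/9.
Albert is living and takes 1/9.
Charles is living and takes 1/3.
Kenneth is living and takes 1/3.

Albert 1/9; Charles 1/3; George 1/9; Judith 1/27; Kenneth 1/3; Samuel 1/27; Tessa 1/27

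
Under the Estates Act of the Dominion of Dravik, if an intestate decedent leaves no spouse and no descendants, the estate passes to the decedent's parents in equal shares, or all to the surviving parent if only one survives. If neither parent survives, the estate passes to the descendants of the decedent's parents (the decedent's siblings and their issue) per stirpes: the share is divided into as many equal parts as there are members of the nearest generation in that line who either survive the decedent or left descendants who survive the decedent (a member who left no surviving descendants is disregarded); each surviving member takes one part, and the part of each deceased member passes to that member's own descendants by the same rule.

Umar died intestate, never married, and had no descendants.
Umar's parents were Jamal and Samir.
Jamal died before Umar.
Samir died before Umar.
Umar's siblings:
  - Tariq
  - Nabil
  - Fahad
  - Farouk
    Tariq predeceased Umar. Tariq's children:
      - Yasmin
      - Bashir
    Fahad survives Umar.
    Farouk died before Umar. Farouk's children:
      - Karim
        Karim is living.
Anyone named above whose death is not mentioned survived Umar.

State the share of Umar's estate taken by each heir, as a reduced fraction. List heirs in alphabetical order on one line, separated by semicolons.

Neither parent survives and there are no descendants, so the estate passes to Umar's siblings and their issue per stirpes.
The estate is divided into 4 equal shares of 1/4 among Tariq, Nabil, Fahad, Farouk.
Tariq predeceased; the 1/4 allotted to Tariq's branch passes to Tariq's issue by representation.
The 1/4 is divided into 2 equal shares of 1/8 among Yasmin, Bashir.
Yasmin is living and takes 1/8.
Bashir is living and takes 1/8.
Nabil is living and takes 1/4.
Fahad is living and takes 1/4.
Farouk predeceased; the 1/4 allotted to Farouk's branch passes to Farouk's issue by representation.
Karim is the sole taker at this level and receives the full 1/4.

Bashir 1/8; Fahad 1/4; Karim 1/4; Nabil 1/4; Yasmin 1/8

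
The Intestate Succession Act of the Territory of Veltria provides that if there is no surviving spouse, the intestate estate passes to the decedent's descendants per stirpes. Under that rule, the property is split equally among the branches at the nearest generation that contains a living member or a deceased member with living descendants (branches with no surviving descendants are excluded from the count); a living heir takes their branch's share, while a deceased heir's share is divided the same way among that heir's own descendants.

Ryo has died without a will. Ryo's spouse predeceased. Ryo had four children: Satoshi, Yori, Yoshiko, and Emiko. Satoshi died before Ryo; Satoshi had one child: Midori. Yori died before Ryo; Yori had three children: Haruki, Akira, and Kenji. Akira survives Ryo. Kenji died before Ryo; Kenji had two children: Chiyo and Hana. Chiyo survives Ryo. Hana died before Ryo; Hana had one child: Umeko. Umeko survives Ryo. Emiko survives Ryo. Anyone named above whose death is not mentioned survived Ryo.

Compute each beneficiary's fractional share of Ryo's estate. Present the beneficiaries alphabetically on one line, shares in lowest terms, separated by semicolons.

There is no surviving spouse, so the entire estate passes to Ryo's descendants per stirpes.
The estate is divided into 4 equal shares of 1/4 among Satoshi, Yori, Yoshiko, Emiko.
Satoshi predeceased; the 1/4 allotted to Satoshi's branch passes to Satoshi's issue by representation.
Midori is the sole taker at this level and receives the full 1/4.
Yori predeceased; the 1/4 allotted to Yori's branch passes to Yori's issue by representation.
The 1/4 is divided into 3 equal shares of 1/12 among Haruki, Akira, Kenji.
Haruki is living and takes 1/12.
Akira is living and takes 1/12.
Kenji predeceased; the 1/12 allotted to Kenji's branch passes to Kenji's issue by representation.
The 1/12 is divided into 2 equal shares of 1/24 among Chiyo, Hana.
Chiyo is living and takes 1/24.
Hana predeceased; the 1/24 allotted to Hana's branch passes to Hana's issue by representation.
Umeko is the sole taker at this level and receives the full 1/24.
Yoshiko is living and takes 1/4.
Emiko is living and takes 1/4.

Akira 1/12; Chiyo 1/24; Emiko 1/4; Haruki 1/12; Midori 1/4; Umeko 1/24; Yoshiko 1/4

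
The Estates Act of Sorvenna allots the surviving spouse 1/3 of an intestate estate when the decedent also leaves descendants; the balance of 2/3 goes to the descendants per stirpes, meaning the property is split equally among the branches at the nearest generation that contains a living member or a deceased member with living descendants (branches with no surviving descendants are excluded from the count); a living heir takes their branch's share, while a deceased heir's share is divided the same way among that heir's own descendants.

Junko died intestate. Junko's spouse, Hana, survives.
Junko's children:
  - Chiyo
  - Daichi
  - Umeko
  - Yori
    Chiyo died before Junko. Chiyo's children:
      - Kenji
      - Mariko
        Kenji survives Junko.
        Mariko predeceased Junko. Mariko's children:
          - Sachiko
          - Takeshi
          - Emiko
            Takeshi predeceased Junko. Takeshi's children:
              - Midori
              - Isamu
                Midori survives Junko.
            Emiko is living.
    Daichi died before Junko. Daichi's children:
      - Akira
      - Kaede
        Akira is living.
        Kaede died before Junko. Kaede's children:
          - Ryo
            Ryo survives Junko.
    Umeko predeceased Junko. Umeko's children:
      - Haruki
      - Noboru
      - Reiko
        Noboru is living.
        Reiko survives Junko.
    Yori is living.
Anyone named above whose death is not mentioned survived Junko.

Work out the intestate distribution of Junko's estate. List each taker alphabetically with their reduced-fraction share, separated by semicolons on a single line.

Hana, as surviving spouse, takes 1/3.
The remaining 2/3 passes to Junko's descendants per stirpes.
The 2/3 is divided into 4 equal shares of 1/6 among Chiyo, Daichi, Umeko, Yori.
Chiyo predeceased; the 1/6 allotted to Chiyo's branch passes to Chiyo's issue by representation.
The 1/6 is divided into 2 equal shares of 1/12 among Kenji, Mariko.
Kenji is living and takes 1/12.
Mariko predeceased; the 1/12 allotted to Mariko's branch passes to Mariko's issue by representation.
The 1/12 is divided into 3 equal shares of 1/36 among Sachiko, Takeshi, Emiko.
Sachiko is living and takes 1/36.
Takeshi predeceased; the 1/36 allotted to Takeshi's branch passes to Takeshi's issue by representation.
The 1/36 is divided into 2 equal shares of 1/72 among Midori, Isamu.
Midori is living and takes 1/72.
Isamu is living and takes 1/72.
Emiko is living and takes 1/36.
Daichi predeceased; the 1/6 allotted to Daichi's branch passes to Daichi's issue by representation.
The 1/6 is divided into 2 equal shares of 1/12 among Akira, Kaede.
Akira is living and takes 1/12.
Kaede predeceased; the 1/12 allotted to Kaede's branch passes to Kaede's issue by representation.
Ryo is the sole taker at this level and receives the full 1/12.
Umeko predeceased; the 1/6 allotted to Umeko's branch passes to Umeko's issue by representation.
The 1/6 is divided into 3 equal shares of 1/18 among Haruki, Noboru, Reiko.
Haruki is living and takes 1/18.
Noboru is living and takes 1/18.
Reiko is living and takes 1/18.
Yori is living and takes 1/6.

Akira 1/12; Emiko 1/36; Hana 1/3; Haruki 1/18; Isamu 1/72; Kenji 1/12; Midori 1/72; Noboru 1/18; Reiko 1/18; Ryo 1/12; Sachiko 1/36; Yori 1/6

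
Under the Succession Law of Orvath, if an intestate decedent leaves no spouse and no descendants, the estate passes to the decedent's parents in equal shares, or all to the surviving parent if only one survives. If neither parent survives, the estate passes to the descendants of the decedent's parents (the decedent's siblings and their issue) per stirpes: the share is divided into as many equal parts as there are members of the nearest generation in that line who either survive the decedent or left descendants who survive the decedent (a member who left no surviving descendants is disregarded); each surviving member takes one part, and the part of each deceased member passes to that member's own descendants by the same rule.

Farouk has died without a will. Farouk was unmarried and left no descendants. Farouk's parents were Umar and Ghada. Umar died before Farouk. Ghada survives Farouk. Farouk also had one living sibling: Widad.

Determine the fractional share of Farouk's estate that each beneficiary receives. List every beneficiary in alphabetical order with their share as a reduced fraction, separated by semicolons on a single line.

Ghada 1

Only one parent, Ghada, survives, so Ghada takes the entire estate. The siblings take nothing because a surviving parent has priority.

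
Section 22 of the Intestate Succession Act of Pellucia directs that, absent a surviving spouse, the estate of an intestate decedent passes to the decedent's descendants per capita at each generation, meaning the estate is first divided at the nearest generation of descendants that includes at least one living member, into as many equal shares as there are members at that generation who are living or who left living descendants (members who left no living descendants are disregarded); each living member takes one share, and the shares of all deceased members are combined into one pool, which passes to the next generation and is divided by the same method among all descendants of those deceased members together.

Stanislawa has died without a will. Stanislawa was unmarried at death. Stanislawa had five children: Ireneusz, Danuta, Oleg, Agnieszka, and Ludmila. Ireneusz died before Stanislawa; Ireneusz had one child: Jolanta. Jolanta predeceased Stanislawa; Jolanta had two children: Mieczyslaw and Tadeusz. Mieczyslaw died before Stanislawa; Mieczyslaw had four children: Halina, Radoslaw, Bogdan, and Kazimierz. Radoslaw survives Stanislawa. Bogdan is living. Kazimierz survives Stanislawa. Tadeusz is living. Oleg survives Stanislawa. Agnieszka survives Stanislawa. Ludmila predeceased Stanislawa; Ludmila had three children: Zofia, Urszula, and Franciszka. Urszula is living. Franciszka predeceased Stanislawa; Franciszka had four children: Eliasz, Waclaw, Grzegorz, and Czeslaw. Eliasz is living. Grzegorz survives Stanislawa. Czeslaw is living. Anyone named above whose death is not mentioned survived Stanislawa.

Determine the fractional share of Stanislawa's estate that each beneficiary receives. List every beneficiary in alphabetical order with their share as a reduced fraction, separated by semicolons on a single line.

Agnieszka 1/5; Bogdan 1/120; Czeslaw 1/30; Danuta 1/5; Eliasz 1/30; Grzegorz 1/30; Halina 1/120; Kazimierz 1/120; Oleg 1/5; Radoslaw 1/120; Tadeusz 1/30; Urszula 1/10; Waclaw 1/30; Zofia 1/10

There is no surviving spouse, so the entire estate passes to Stanislawa's descendants per capita at each generation.
At generation 1 (Ireneusz, Danuta, Oleg, Agnieszka, Ludmila) there are 5 shares of (1)/5 = 1/5 each.
Living: Danuta, Oleg, and Agnieszka — each takes 1/5.
Deceased: Ireneusz and Ludmila. Their combined 2/5 is pooled and carried to generation 2.
At generation 2 (Jolanta, Zofia, Urszula, Franciszka) there are 4 shares of (2/5)/4 = 1/10 each.
Living: Zofia and Urszula — each takes 1/10.
Deceased: Jolanta and Franciszka. Their combined 1/5 is pooled and carried to generation 3.
At generation 3 (Mieczyslaw, Tadeusz, Eliasz, Waclaw, Grzegorz, Czeslaw) there are 6 shares of (1/5)/6 = 1/30 each.
Living: Tadeusz, Eliasz, Waclaw, Grzegorz, and Czeslaw — each takes 1/30.
Deceased: Mieczyslaw. That 1/30 share is carried to generation 4.
At generation 4 (Halina, Radoslaw, Bogdan, Kazimierz) there are 4 shares of (1/30)/4 = 1/120 each.
Living: Halina, Radoslaw, Bogdan, and Kazimierz — each takes 1/120.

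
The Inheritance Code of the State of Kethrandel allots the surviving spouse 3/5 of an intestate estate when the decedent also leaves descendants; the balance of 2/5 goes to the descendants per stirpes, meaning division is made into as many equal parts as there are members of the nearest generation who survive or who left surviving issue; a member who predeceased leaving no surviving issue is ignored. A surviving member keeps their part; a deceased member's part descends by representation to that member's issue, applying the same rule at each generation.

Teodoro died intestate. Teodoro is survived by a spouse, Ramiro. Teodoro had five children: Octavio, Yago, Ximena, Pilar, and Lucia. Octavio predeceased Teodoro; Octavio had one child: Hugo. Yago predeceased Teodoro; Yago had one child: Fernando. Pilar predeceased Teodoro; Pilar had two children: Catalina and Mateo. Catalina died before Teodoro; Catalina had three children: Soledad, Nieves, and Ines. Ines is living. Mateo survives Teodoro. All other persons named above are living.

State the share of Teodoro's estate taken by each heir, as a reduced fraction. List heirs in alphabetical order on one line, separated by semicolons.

Fernando 2/25; Hugo 2/25; Ines 1/75; Lucia 2/25; Mateo 1/25; Nieves 1/75; Ramiro 3/5; Soledad 1/75; Ximena 2/25

Ramiro, as surviving spouse, takes 3/5.
The remaining 2/5 passes to Teodoro's descendants per stirpes.
The 2/5 is divided into 5 equal shares of 2/25 among Octavio, Yago, Ximena, Pilar, Lucia.
Octavio predeceased; the 2/25 allotted to Octavio's branch passes to Octavio's issue by representation.
Hugo is the sole taker at this level and receives the full 2/25.
Yago predeceased; the 2/25 allotted to Yago's branch passes to Yago's issue by representation.
Fernando is the sole taker at this level and receives the full 2/25.
Ximena is living and takes 2/25.
Pilar predeceased; the 2/25 allotted to Pilar's branch passes to Pilar's issue by representation.
The 2/25 is divided into 2 equal shares of 1/25 among Catalina, Mateo.
Catalina predeceased; the 1/25 allotted to Catalina's branch passes to Catalina's issue by representation.
The 1/25 is divided into 3 equal shares of 1/75 among Soledad, Nieves, Ines.
Soledad is living and takes 1/75.
Nieves is living and takes 1/75.
Ines is living and takes 1/75.
Mateo is living and takes 1/25.
Lucia is living and takes 2/25.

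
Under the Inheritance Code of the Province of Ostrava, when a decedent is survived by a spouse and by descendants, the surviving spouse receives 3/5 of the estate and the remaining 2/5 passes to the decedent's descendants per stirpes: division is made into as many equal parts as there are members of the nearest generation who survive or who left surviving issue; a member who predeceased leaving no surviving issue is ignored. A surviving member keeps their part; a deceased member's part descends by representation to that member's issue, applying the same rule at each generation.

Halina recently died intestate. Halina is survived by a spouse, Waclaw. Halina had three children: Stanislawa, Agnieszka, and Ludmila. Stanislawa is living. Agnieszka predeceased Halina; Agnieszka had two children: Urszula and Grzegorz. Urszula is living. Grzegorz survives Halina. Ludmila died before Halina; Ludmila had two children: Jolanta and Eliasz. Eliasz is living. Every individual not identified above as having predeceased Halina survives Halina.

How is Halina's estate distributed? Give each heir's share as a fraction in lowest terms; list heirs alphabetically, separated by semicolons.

Eliasz 1/15; Grzegorz 1/15; Jolanta 1/15; Stanislawa 2/15; Urszula 1/15; Waclaw 3/5

Waclaw, as surviving spouse, takes 3/5.
The remaining 2/5 passes to Halina's descendants per stirpes.
The 2/5 is divided into 3 equal shares of 2/15 among Stanislawa, Agnieszka, Ludmila.
Stanislawa is living and takes 2/15.
Agnieszka predeceased; the 2/15 allotted to Agnieszka's branch passes to Agnieszka's issue by representation.
The 2/15 is divided into 2 equal shares of 1/15 among Urszula, Grzegorz.
Urszula is living and takes 1/15.
Grzegorz is living and takes 1/15.
Ludmila predeceased; the 2/15 allotted to Ludmila's branch passes to Ludmila's issue by representation.
The 2/15 is divided into 2 equal shares of 1/15 among Jolanta, Eliasz.
Jolanta is living and takes 1/15.
Eliasz is living and takes 1/15.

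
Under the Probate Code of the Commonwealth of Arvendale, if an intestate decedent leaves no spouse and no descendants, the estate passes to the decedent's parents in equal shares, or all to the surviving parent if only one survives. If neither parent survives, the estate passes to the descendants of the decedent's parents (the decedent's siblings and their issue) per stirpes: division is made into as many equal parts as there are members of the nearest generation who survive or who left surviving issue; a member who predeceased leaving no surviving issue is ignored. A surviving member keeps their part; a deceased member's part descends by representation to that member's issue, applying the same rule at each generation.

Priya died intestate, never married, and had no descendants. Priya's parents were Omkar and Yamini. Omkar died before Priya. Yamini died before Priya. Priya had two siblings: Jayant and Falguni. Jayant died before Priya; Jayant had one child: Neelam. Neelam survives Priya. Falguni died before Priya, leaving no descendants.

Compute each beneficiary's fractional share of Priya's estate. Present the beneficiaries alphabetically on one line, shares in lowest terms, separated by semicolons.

Neelam 1

Neither parent survives and there are no descendants, so the estate passes to Priya's siblings and their issue per stirpes.
Falguni left no surviving issue, so that branch lapses and is disregarded.
Jayant's line is the sole branch at this level, so the full 1 passes to Jayant's issue by representation.
Neelam is the sole taker at this level and receives the full 1.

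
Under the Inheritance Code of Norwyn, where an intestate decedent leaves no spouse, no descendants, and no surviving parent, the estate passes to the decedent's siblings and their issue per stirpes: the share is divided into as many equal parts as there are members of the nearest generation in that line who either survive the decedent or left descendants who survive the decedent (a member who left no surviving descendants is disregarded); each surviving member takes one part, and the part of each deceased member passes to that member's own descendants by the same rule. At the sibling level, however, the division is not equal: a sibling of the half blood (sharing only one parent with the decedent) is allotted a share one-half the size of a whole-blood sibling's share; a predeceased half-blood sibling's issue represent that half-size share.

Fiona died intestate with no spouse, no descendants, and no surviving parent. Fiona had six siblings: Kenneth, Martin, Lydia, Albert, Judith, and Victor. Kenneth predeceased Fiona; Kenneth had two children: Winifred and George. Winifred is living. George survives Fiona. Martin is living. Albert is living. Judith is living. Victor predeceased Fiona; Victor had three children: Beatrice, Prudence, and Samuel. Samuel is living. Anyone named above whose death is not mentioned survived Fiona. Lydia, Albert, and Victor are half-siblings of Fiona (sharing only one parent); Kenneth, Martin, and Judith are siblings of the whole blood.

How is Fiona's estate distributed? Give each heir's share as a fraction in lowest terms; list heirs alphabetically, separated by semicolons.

No spouse, descendants, or parent survives, so the estate passes to Fiona's siblings per stirpes.
Half-blood siblings count for one-half the weight of whole-blood siblings at the initial division.
Dividing 1 in proportion to weights (total weight 9/2): Kenneth (weight 1) → 2/9; Martin (weight 1) → 2/9; Lydia (weight 1/2) → 1/9; Albert (weight 1/2) → 1/9; Judith (weight 1) → 2/9; Victor (weight 1/2) → 1/9.
Kenneth predeceased; the 2/9 allotted to Kenneth's branch passes to Kenneth's issue by representation.
The 2/9 is divided into 2 equal shares of 1/9 among Winifred, George.
Winifred is living and takes 1/9.
George is living and takes 1/9.
Martin is living and takes 2/9.
Lydia is living and takes 1/9.
Albert is living and takes 1/9.
Judith is living and takes 2/9.
Victor predeceased; the 1/9 allotted to Victor's branch passes to Victor's issue by representation.
The 1/9 is divided into 3 equal shares of 1/27 among Beatrice, Prudence, Samuel.
Beatrice is living and takes 1/27.
Prudence is living and takes 1/27.
Samuel is living and takes 1/27.

Albert 1/9; Beatrice 1/27; George 1/9; Judith 2/9; Lydia 1/9; Martin 2/9; Prudence 1/27; Samuel 1/27; Winifred 1/9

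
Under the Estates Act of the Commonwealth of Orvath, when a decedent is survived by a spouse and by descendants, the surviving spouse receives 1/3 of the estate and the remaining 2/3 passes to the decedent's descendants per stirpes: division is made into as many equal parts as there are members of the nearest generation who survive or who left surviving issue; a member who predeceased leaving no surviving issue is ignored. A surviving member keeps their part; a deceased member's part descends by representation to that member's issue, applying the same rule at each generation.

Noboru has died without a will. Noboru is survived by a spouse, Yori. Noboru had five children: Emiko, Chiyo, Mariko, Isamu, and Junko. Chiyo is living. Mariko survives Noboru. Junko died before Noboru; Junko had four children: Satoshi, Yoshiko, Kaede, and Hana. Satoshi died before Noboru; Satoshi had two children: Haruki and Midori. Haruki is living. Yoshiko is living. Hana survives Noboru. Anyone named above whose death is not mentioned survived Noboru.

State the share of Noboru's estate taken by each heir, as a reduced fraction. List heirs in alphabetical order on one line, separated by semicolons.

Yori, as surviving spouse, takes 1/3.
The remaining 2/3 passes to Noboru's descendants per stirpes.
The 2/3 is divided into 5 equal shares of 2/15 among Emiko, Chiyo, Mariko, Isamu, Junko.
Emiko is living and takes 2/15.
Chiyo is living and takes 2/15.
Mariko is living and takes 2/15.
Isamu is living and takes 2/15.
Junko predeceased; the 2/15 allotted to Junko's branch passes to Junko's issue by representation.
The 2/15 is divided into 4 equal shares of 1/30 among Satoshi, Yoshiko, Kaede, Hana.
Satoshi predeceased; the 1/30 allotted to Satoshi's branch passes to Satoshi's issue by representation.
The 1/30 is divided into 2 equal shares of 1/60 among Haruki, Midori.
Haruki is living and takes 1/60.
Midori is living and takes 1/60.
Yoshiko is living and takes 1/30.
Kaede is living and takes 1/30.
Hana is living and takes 1/30.

Chiyo 2/15; Emiko 2/15; Hana 1/30; Haruki 1/60; Isamu 2/15; Kaede 1/30; Mariko 2/15; Midori 1/60; Yori 1/3; Yoshiko 1/30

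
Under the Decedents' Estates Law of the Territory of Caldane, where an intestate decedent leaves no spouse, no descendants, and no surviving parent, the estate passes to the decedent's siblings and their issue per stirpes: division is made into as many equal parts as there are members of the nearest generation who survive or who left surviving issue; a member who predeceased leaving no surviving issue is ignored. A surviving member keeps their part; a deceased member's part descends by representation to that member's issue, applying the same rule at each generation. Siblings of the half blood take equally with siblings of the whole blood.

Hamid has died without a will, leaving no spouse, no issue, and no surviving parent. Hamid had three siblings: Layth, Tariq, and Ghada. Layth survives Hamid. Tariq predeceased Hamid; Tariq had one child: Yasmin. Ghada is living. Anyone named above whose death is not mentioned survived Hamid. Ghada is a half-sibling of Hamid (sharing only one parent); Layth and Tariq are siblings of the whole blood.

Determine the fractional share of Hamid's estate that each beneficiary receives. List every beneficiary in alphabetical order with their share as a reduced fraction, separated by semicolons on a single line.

No spouse, descendants, or parent survives, so the estate passes to Hamid's siblings per stirpes.
Half-blood and whole-blood siblings take equally under the stated rule.
The estate is divided into 3 equal shares of 1/3 among Layth, Tariq, Ghada.
Layth is living and takes 1/3.
Tariq predeceased; the 1/3 allotted to Tariq's branch passes to Tariq's issue by representation.
Yasmin is the sole taker at this level and receives the full 1/3.
Ghada is living and takes 1/3.

Ghada 1/3; Layth 1/3; Yasmin 1/3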